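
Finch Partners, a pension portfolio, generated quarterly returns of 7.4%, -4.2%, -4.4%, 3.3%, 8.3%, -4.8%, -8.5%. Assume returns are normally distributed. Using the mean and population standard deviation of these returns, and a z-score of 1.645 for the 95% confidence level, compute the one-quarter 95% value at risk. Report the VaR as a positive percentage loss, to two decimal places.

10.55

μ = (7.4 − 4.2 − 4.4 + 3.3 + 8.3 − 4.8 − 8.5) / 7 = -2.90 / 7 = -0.4143%
Population σ = √[Σ(r − μ)² / 7] = √[265.6286 / 7] = √37.9469 = 6.1601%
VaR = −(μ − z·σ) = −(-0.4143 − 1.645 × 6.1601) = −(-10.5477) = 10.5477%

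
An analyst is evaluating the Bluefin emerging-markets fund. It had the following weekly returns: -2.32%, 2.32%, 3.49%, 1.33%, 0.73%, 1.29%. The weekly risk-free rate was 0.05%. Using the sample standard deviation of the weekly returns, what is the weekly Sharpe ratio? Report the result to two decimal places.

0.56

μ = (-2.32 + 2.32 + 3.49 + 1.33 + 0.73 + 1.29) / 6 = 1.1400%
Sample σ = √[Σ(r − μ)² / 5] = √[19.1132 / 5] = √3.8226 = 1.9551%
Sharpe = (μ − rf) / σ = (1.1400 − 0.05) / 1.9551 = 1.0900 / 1.9551 = 0.5575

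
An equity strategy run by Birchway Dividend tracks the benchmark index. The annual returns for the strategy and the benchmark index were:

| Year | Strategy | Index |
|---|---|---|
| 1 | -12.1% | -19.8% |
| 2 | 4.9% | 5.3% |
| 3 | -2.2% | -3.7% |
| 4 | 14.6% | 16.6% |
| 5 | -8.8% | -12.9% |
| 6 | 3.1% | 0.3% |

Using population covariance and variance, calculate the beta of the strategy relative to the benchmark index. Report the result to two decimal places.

r̄p = -0.0833%,  r̄m = -2.3667%
Cov = Σ(rp − r̄p)(rm − r̄m) / 6 = 104.8861
Var(rm) = Σ(rm − r̄m)² / 6 = 140.3789
β = Cov / Var = 104.8861 / 140.3789 = 0.7472

0.75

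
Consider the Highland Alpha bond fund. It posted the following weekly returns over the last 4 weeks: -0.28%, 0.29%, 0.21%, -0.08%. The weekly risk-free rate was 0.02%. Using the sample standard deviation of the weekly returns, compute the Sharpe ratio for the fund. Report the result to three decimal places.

Mean return r̄ = 0.140 / 4 = 0.0350%
Σ(r − r̄)² = (-0.28 − 0.0350)² + (0.29 − 0.0350)² + … = 0.2081
σ = √[0.2081 / 3] = 0.2634%
Sharpe = (r̄ − rf) / σ = (0.0350 − 0.02) / 0.2634 = 0.0150 / 0.2634 = 0.0569

0.057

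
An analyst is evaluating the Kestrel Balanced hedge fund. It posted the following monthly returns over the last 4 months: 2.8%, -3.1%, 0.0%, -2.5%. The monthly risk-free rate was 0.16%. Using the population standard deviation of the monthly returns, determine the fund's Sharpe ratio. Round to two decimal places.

-0.37

r̄ = (2.8 − 3.1 + 0 − 2.5) / 4 = -2.80 / 4 = -0.7000%
Σ(r − r̄)² = (2.8 − (-0.7000))² + (-3.1 − (-0.7000))² + (0 − (-0.7000))² + … = 21.7400
σ = √[21.7400 / 4] = 2.3313%
Sharpe = (r̄ − rf) / σ = (-0.7000 − 0.16) / 2.3313 = -0.8600 / 2.3313 = -0.3689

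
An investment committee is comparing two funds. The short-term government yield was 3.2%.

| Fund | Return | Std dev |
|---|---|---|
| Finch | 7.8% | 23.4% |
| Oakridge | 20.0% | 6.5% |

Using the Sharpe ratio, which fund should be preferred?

Finch: Sharpe ratio = (7.8% − 3.2%) / 23.4% = 0.197
Oakridge: Sharpe ratio = (20.0% − 3.2%) / 6.5% = 2.585
Highest: Oakridge (2.585).

Oakridge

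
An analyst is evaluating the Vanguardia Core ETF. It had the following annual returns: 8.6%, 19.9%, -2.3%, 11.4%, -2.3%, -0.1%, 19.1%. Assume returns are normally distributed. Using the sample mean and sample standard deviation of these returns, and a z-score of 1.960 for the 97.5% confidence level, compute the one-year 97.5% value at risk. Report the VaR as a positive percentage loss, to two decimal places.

11.08

r̄ = (8.6 + 19.9 − 2.3 + 11.4 − 2.3 − 0.1 + 19.1) / 7 = 7.7571%
Sample σ = √[Σ(r − r̄)² / 6] = √[554.1171 / 6] = √92.3529 = 9.6100%
VaR = −(r̄ − z·σ) = −(7.7571 − 1.960 × 9.6100) = −(-11.0785) = 11.0785%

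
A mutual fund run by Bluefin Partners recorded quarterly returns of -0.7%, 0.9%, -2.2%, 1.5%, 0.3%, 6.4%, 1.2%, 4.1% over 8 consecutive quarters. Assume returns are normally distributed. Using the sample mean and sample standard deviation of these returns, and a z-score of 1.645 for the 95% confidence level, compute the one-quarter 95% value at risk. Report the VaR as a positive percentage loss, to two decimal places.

3.01

μ = (-0.7 + 0.9 − 2.2 + 1.5 + 0.3 + 6.4 + 1.2 + 4.1) / 8 = 1.4375%
Sample std dev = √[51.1588 / 7] = 2.7034%
VaR = −(μ − z·σ) = −(1.4375 − 1.645 × 2.7034) = −(-3.0096) = 3.0096%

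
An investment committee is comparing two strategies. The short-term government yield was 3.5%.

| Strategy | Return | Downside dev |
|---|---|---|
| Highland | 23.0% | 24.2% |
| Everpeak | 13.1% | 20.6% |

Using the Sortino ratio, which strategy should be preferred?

Highland

Highland: Sortino ratio = (23.0% − 3.5%) / 24.2% = 0.806
Everpeak: Sortino ratio = (13.1% − 3.5%) / 20.6% = 0.466
Highest: Highland (0.806).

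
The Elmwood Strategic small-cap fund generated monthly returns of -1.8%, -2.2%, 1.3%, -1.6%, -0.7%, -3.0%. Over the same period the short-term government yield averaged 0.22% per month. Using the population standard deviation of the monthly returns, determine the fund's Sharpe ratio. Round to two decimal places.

r̄ = (-1.8 − 2.2 + 1.3 − 1.6 − 0.7 − 3) / 6 = -1.3333%
Population std dev = √[11.1533 / 6] = 1.3634%
Sharpe = (r̄ − rf) / σ = (-1.3333 − 0.22) / 1.3634 = -1.5533 / 1.3634 = -1.1393

-1.14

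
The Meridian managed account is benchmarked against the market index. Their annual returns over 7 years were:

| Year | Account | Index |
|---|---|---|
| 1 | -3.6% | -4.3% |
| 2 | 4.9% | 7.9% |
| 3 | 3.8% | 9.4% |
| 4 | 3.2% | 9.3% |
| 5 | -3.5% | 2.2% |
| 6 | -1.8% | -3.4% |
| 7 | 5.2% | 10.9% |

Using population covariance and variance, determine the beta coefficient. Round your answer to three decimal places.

0.561

r̄p = 1.1714%,  r̄m = 4.5714%
Cov = Σ(rp − r̄p)(rm − r̄m) / 7 = 19.6120
Var(rm) = Σ(rm − r̄m)² / 7 = 34.9535
β = Cov / Var = 19.6120 / 34.9535 = 0.5611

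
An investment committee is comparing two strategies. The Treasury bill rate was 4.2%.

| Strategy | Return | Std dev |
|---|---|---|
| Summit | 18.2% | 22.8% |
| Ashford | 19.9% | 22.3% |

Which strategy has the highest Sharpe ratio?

Ashford

Summit: Sharpe ratio = (18.2% − 4.2%) / 22.8% = 0.614
Ashford: Sharpe ratio = (19.9% − 4.2%) / 22.3% = 0.704
Highest: Ashford (0.704).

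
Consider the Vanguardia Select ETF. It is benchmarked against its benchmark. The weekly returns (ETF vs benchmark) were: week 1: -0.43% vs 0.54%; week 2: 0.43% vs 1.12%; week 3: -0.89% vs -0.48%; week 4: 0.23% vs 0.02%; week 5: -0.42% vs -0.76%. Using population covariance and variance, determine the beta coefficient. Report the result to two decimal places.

r̄p = -0.2160%,  r̄m = 0.0880%
Cov = Σ(rp − r̄p)(rm − r̄m) / 5 = 0.2191
Var(rm) = Σ(rm − r̄m)² / 5 = 0.4631
β = Cov / Var = 0.2191 / 0.4631 = 0.4731

0.47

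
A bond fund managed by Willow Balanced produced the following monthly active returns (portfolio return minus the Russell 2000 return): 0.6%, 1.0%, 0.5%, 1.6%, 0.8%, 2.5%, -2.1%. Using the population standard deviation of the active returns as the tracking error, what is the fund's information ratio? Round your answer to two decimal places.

0.53

r̄ = (0.6 + 1 + 0.5 + 1.6 + 0.8 + 2.5 − 2.1) / 7 = 0.7000%
Σ(r − r̄)² = (0.6 − 0.7000)² + (1 − 0.7000)² + (0.5 − 0.7000)² + … = 12.0400
population σ = √(12.0400 / 7) = √1.7200 = 1.3115%
IR = r̄ / tracking error = 0.7000 / 1.3115 = 0.5337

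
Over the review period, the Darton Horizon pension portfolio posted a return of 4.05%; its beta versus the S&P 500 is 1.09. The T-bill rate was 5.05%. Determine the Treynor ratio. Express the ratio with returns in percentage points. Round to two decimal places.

-0.92

Treynor = (Rp − Rf) / β = (4.05% − 5.05%) / 1.09 = -1.00 / 1.09 = -0.9174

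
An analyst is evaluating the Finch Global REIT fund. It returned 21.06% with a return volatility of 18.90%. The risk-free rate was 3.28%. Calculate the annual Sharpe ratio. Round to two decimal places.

0.94

Sharpe = (Rp − Rf) / σp = (21.06% − 3.28%) / 18.90% = 17.78% / 18.90% = 0.9407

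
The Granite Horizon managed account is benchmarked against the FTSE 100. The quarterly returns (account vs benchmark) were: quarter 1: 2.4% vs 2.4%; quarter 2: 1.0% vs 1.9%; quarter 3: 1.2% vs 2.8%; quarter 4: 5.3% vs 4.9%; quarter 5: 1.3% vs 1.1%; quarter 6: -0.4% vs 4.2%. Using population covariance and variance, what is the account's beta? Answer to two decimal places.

0.55

r̄p = 1.8000%,  r̄m = 2.8833%
Cov = Σ(rp − r̄p)(rm − r̄m) / 6 = 0.9333
Var(rm) = Σ(rm − r̄m)² / 6 = 1.6981
β = Cov / Var = 0.9333 / 1.6981 = 0.5496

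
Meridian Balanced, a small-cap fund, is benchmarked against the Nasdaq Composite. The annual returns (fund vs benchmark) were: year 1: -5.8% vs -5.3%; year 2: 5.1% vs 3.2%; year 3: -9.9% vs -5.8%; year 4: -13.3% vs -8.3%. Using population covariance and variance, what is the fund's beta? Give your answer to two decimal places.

1.57

r̄p = -5.9750%,  r̄m = -4.0500%
Cov = Σ(rp − r̄p)(rm − r̄m) / 4 = 29.5188
Var(rm) = Σ(rm − r̄m)² / 4 = 18.8125
β = Cov / Var = 29.5188 / 18.8125 = 1.5691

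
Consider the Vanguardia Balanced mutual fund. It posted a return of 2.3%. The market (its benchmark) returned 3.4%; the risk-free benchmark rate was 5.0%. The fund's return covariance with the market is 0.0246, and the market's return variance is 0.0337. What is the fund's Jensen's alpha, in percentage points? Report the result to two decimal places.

β = Cov / Var = 0.0246 / 0.0337 = 0.7300
E[R] = Rf + β(Rm − Rf) = 5.0% + 0.7300 × (3.4% − 5.0%) = 3.8320%
α = Rp − E[R] = 2.3% − 3.8320% = -1.5320

-1.53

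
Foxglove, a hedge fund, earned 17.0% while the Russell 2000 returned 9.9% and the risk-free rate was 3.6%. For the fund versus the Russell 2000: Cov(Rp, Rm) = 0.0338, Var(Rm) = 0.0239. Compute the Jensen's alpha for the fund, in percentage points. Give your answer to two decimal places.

4.49

β = Cov / Var = 0.0338 / 0.0239 = 1.4142
E[R] = Rf + β(Rm − Rf) = 3.6% + 1.4142 × (9.9% − 3.6%) = 12.5095%
α = Rp − E[R] = 17.0% − 12.5095% = 4.4905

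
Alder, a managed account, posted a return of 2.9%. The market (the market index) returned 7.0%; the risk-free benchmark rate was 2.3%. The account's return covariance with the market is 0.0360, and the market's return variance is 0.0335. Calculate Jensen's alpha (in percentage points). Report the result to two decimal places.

β = Cov / Var = 0.0360 / 0.0335 = 1.0746
E[R] = Rf + β(Rm − Rf) = 2.3% + 1.0746 × (7.0% − 2.3%) = 7.3506%
α = Rp − E[R] = 2.9% − 7.3506% = -4.4506

-4.45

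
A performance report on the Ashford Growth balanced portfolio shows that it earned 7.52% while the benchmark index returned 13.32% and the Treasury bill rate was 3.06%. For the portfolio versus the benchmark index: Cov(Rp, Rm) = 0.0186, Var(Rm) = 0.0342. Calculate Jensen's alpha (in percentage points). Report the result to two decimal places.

β = Cov / Var = 0.0186 / 0.0342 = 0.5439
E[R] = Rf + β(Rm − Rf) = 3.06% + 0.5439 × (13.32% − 3.06%) = 8.6404%
α = Rp − E[R] = 7.52% − 8.6404% = -1.1204

-1.12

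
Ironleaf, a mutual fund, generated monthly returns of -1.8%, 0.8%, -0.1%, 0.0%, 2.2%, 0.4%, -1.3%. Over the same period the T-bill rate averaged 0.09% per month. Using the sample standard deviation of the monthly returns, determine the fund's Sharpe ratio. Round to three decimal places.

μ = (-1.8 + 0.8 − 0.1 + 0 + 2.2 + 0.4 − 1.3) / 7 = 0.0286%
Sample σ = √[Σ(r − μ)² / 6] = √[10.5743 / 6] = √1.7624 = 1.3276%
Sharpe = (μ − rf) / σ = (0.0286 − 0.09) / 1.3276 = -0.0614 / 1.3276 = -0.0462

-0.046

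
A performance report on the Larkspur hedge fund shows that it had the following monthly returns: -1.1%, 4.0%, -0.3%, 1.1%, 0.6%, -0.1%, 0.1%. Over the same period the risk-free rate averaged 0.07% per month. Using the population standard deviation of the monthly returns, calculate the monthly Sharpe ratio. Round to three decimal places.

0.357

Mean return μ = 4.30 / 7 = 0.6143%
Σ(r − μ)² = 16.2486; population σ = √(16.2486/7) = 1.5236%
Sharpe = (μ − rf) / σ = (0.6143 − 0.07) / 1.5236 = 0.5443 / 1.5236 = 0.3572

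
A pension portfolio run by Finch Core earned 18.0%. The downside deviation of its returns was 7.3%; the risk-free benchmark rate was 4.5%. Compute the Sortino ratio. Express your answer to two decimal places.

Sortino = (Rp − Rf) / σd = (18.0% − 4.5%) / 7.3% = 13.50% / 7.3% = 1.8493

1.85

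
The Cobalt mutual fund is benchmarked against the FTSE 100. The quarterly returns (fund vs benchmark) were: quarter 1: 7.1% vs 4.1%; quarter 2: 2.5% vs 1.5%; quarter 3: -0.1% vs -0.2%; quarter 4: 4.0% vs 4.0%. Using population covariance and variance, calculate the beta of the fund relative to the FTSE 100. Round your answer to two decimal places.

1.32

r̄p = 3.3750%,  r̄m = 2.3500%
Cov = Σ(rp − r̄p)(rm − r̄m) / 4 = 4.2888
Var(rm) = Σ(rm − r̄m)² / 4 = 3.2525
β = Cov / Var = 4.2888 / 3.2525 = 1.3186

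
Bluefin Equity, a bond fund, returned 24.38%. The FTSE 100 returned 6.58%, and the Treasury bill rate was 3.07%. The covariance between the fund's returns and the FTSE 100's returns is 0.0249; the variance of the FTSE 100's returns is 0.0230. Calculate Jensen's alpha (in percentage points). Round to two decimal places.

β = Cov / Var = 0.0249 / 0.0230 = 1.0826
E[R] = Rf + β(Rm − Rf) = 3.07% + 1.0826 × (6.58% − 3.07%) = 6.8699%
α = Rp − E[R] = 24.38% − 6.8699% = 17.5101

17.51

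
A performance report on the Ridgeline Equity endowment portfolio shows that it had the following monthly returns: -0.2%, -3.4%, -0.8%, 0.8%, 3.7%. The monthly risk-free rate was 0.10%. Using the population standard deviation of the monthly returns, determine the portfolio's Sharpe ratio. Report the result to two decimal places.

-0.03

r̄ = (-0.2 − 3.4 − 0.8 + 0.8 + 3.7) / 5 = 0.10 / 5 = 0.0200%
Σ(r − r̄)² = 26.5680; population σ = √(26.5680/5) = 2.3051%
Sharpe = (r̄ − rf) / σ = (0.0200 − 0.1) / 2.3051 = -0.0800 / 2.3051 = -0.0347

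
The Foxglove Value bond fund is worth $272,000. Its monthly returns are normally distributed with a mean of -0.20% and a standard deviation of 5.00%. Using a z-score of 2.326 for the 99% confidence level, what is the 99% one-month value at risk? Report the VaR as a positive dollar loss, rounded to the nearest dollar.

Return at the 99% tail: μ − z·σ = -0.20% − 2.326 × 5.00% = -0.2 − 11.6300 = -11.8300%
VaR = −(-11.8300%) × $272,000 = 11.8300% × $272,000 = $32,178

$32,178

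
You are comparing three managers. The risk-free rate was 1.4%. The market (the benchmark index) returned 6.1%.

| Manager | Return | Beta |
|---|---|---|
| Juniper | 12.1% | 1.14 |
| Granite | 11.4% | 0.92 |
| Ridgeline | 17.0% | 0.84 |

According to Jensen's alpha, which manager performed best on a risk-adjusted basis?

Juniper: α = 12.1% − [1.4% + 1.14 × (6.1% − 1.4%)] = 5.342
Granite: α = 11.4% − [1.4% + 0.92 × (6.1% − 1.4%)] = 5.676
Ridgeline: α = 17.0% − [1.4% + 0.84 × (6.1% − 1.4%)] = 11.652
Highest: Ridgeline (11.652).

Ridgeline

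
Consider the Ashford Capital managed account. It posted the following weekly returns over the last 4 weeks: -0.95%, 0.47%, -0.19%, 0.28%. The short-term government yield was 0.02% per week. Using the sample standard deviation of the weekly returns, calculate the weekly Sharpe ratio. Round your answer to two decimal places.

-0.19

Mean return r̄ = -0.390 / 4 = -0.0975%
Sample std dev = √[1.1999 / 3] = 0.6324%
Sharpe = (r̄ − rf) / σ = (-0.0975 − 0.02) / 0.6324 = -0.1175 / 0.6324 = -0.1858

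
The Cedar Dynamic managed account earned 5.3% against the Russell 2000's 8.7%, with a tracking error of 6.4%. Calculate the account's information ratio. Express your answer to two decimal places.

-0.53

IR = (Rp − Rb) / TE = (5.3% − 8.7%) / 6.4% = -3.40% / 6.4% = -0.5313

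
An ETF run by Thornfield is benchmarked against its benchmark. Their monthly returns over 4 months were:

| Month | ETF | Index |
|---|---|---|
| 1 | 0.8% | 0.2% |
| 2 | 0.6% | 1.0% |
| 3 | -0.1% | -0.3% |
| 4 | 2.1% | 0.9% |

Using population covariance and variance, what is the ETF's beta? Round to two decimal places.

r̄p = 0.8500%,  r̄m = 0.4500%
Cov = Σ(rp − r̄p)(rm − r̄m) / 4 = 0.2875
Var(rm) = Σ(rm − r̄m)² / 4 = 0.2825
β = Cov / Var = 0.2875 / 0.2825 = 1.0177

1.02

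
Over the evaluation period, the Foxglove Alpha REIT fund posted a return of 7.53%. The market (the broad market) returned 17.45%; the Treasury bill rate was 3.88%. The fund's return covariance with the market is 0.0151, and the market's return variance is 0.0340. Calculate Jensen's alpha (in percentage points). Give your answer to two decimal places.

-2.38

β = Cov / Var = 0.0151 / 0.0340 = 0.4441
E[R] = Rf + β(Rm − Rf) = 3.88% + 0.4441 × (17.45% − 3.88%) = 9.9064%
α = Rp − E[R] = 7.53% − 9.9064% = -2.3764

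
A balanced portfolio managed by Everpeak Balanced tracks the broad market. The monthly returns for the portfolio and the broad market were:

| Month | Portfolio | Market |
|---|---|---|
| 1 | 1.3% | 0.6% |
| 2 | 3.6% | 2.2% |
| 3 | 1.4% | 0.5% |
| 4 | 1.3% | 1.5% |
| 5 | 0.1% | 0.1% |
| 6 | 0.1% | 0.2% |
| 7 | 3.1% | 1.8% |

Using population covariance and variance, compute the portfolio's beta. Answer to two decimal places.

1.48

r̄p = 1.5571%,  r̄m = 0.9857%
Cov = Σ(rp − r̄p)(rm − r̄m) / 7 = 0.8880
Var(rm) = Σ(rm − r̄m)² / 7 = 0.5984
β = Cov / Var = 0.8880 / 0.5984 = 1.4840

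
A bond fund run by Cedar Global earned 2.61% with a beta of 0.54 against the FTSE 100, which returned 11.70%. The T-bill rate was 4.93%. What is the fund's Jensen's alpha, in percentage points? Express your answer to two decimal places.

-5.98

CAPM expected return = Rf + β(Rm − Rf) = 4.93% + 0.54 × (11.70% − 4.93%) = 4.93 + 0.54 × 6.77 = 8.5858%
Jensen's α = Rp − E[R] = 2.61% − 8.5858% = -5.9758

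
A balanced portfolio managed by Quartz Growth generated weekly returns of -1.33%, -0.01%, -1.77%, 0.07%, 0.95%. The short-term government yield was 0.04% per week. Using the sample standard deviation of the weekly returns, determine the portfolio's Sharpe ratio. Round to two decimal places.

-0.41

r̄ = (-1.33 − 0.01 − 1.77 + 0.07 + 0.95) / 5 = -0.4180%
Sample σ = √[Σ(r − r̄)² / 4] = √[4.9357 / 4] = √1.2339 = 1.1108%
Sharpe = (r̄ − rf) / σ = (-0.4180 − 0.04) / 1.1108 = -0.4580 / 1.1108 = -0.4123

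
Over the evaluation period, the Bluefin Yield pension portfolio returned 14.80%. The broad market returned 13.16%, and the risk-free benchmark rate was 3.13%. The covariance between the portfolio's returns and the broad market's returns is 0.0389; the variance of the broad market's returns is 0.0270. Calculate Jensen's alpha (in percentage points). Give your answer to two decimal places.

β = Cov / Var = 0.0389 / 0.0270 = 1.4407
E[R] = Rf + β(Rm − Rf) = 3.13% + 1.4407 × (13.16% − 3.13%) = 17.5802%
α = Rp − E[R] = 14.80% − 17.5802% = -2.7802

-2.78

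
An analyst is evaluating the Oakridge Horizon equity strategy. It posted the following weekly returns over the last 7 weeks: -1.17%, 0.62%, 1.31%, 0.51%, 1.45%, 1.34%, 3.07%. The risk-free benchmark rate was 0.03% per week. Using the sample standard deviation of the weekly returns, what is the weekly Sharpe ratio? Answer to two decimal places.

0.77

r̄ = (-1.17 + 0.62 + 1.31 + 0.51 + 1.45 + 1.34 + 3.07) / 7 = 7.130 / 7 = 1.0186%
Sample std dev = √[9.7901 / 6] = 1.2774%
Sharpe = (r̄ − rf) / σ = (1.0186 − 0.03) / 1.2774 = 0.9886 / 1.2774 = 0.7739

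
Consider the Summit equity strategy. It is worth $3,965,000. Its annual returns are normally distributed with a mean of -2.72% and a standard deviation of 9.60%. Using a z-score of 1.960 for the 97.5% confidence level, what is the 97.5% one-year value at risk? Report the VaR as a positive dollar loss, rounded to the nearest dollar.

Return at the 97.5% tail: μ − z·σ = -2.72% − 1.960 × 9.60% = -2.72 − 18.8160 = -21.5360%
VaR = −(-21.5360%) × $3,965,000 = 21.5360% × $3,965,000 = $853,902

$853,902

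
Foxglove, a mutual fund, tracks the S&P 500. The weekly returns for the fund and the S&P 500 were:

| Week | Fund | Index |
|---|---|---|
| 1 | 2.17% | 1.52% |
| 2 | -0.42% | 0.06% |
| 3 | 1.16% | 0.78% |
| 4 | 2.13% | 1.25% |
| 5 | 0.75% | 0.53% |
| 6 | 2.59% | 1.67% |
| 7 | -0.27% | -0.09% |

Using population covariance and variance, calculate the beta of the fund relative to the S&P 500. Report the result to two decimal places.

r̄p = 1.1586%,  r̄m = 0.8171%
Cov = Σ(rp − r̄p)(rm − r̄m) / 7 = 0.7087
Var(rm) = Σ(rm − r̄m)² / 7 = 0.4127
β = Cov / Var = 0.7087 / 0.4127 = 1.7172

1.72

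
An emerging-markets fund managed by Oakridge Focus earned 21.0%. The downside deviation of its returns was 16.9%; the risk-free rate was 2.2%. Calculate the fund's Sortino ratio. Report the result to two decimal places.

1.11

Sortino = (Rp − Rf) / σd = (21.0% − 2.2%) / 16.9% = 18.80% / 16.9% = 1.1124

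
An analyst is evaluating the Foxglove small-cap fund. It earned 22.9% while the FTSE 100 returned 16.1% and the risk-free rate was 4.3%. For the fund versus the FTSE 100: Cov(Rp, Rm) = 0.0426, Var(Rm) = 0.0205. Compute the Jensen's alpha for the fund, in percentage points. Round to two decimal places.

-5.92

β = Cov / Var = 0.0426 / 0.0205 = 2.0780
E[R] = Rf + β(Rm − Rf) = 4.3% + 2.0780 × (16.1% − 4.3%) = 28.8204%
α = Rp − E[R] = 22.9% − 28.8204% = -5.9204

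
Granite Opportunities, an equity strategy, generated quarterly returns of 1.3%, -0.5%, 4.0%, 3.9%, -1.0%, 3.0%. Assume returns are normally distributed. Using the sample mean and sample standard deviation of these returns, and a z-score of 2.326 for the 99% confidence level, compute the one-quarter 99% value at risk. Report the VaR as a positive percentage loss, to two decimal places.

3.32

μ = (1.3 − 0.5 + 4 + 3.9 − 1 + 3) / 6 = 1.7833%
Σ(r − μ)² = 24.0683; sample σ = √(24.0683/5) = 2.1940%
VaR = −(μ − z·σ) = −(1.7833 − 2.326 × 2.1940) = −(-3.3199) = 3.3199%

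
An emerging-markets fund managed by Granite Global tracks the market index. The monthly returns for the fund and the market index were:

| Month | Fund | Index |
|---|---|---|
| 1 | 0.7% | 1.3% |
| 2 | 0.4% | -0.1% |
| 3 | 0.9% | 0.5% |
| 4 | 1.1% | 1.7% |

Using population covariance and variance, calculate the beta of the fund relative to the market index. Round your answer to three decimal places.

r̄p = 0.7750%,  r̄m = 0.8500%
Cov = Σ(rp − r̄p)(rm − r̄m) / 4 = 0.1388
Var(rm) = Σ(rm − r̄m)² / 4 = 0.4875
β = Cov / Var = 0.1388 / 0.4875 = 0.2847

0.285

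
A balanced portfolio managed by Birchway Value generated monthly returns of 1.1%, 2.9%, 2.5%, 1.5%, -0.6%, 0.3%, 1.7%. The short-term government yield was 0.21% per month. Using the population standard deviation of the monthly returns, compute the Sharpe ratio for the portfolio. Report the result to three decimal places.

r̄ = (1.1 + 2.9 + 2.5 + 1.5 − 0.6 + 0.3 + 1.7) / 7 = 9.40 / 7 = 1.3429%
Σ(r − r̄)² = 8.8371; population σ = √(8.8371/7) = 1.1236%
Sharpe = (r̄ − rf) / σ = (1.3429 − 0.21) / 1.1236 = 1.1329 / 1.1236 = 1.0083

1.008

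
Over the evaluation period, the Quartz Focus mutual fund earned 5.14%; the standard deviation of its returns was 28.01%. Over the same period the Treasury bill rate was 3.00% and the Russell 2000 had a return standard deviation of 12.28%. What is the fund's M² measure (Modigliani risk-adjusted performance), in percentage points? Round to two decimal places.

Sharpe = (Rp − Rf) / σp = (5.14% − 3.00%) / 28.01% = 0.0764
M² = Rf + Sharpe × σm = 3.00% + 0.0764 × 12.28% = 3.9382%

3.94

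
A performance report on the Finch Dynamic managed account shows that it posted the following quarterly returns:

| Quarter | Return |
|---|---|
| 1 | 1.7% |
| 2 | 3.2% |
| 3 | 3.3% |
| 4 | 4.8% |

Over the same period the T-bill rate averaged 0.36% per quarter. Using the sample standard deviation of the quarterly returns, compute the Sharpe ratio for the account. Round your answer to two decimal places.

μ = (1.7 + 3.2 + 3.3 + 4.8) / 4 = 13.00 / 4 = 3.2500%
Sample std dev = √[4.8100 / 3] = 1.2662%
Sharpe = (μ − rf) / σ = (3.2500 − 0.36) / 1.2662 = 2.8900 / 1.2662 = 2.2824

2.28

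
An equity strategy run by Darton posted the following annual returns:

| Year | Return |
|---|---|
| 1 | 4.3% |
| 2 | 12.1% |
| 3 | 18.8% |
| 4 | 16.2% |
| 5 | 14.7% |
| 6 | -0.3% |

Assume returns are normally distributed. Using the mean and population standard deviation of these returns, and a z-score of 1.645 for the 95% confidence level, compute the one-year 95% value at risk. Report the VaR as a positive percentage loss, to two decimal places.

μ = (4.3 + 12.1 + 18.8 + 16.2 + 14.7 − 0.3) / 6 = 10.9667%
Σ(r − μ)² = 275.3533; population σ = √(275.3533/6) = 6.7744%
VaR = −(μ − z·σ) = −(10.9667 − 1.645 × 6.7744) = −(-0.1772) = 0.1772%

0.18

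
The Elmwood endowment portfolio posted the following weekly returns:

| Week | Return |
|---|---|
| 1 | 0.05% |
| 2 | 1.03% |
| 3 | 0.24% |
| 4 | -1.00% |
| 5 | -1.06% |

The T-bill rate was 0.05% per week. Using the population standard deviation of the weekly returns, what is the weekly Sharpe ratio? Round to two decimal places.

-0.25

r̄ = (0.05 + 1.03 + 0.24 − 1 − 1.06) / 5 = -0.1480%
Population std dev = √[3.1351 / 5] = 0.7918%
Sharpe = (r̄ − rf) / σ = (-0.1480 − 0.05) / 0.7918 = -0.1980 / 0.7918 = -0.2501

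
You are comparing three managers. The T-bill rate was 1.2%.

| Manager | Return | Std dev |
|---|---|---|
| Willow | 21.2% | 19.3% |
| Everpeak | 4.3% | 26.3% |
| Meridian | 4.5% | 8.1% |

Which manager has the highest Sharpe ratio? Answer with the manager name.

Willow

Willow: Sharpe ratio = (21.2% − 1.2%) / 19.3% = 1.036
Everpeak: Sharpe ratio = (4.3% − 1.2%) / 26.3% = 0.118
Meridian: Sharpe ratio = (4.5% − 1.2%) / 8.1% = 0.407
Highest: Willow (1.036).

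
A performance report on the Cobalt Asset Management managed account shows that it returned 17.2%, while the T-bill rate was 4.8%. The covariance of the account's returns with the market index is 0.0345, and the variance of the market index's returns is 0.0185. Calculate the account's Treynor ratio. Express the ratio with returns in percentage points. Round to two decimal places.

β = Cov / Var = 0.0345 / 0.0185 = 1.8649
Treynor = (Rp − Rf) / β = (17.2% − 4.8%) / 1.8649 = 12.40 / 1.8649 = 6.6492

6.65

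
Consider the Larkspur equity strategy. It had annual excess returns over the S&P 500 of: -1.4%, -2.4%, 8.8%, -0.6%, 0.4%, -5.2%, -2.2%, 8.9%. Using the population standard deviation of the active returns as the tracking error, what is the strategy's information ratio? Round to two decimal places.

0.16

μ = (-1.4 − 2.4 + 8.8 − 0.6 + 0.4 − 5.2 − 2.2 + 8.9) / 8 = 0.7875%
Σ(r − μ)² = (-1.4 − 0.7875)² + (-2.4 − 0.7875)² + (8.8 − 0.7875)² + … = 191.8088
population σ = √(191.8088 / 8) = √23.9761 = 4.8965%
IR = μ / tracking error = 0.7875 / 4.8965 = 0.1608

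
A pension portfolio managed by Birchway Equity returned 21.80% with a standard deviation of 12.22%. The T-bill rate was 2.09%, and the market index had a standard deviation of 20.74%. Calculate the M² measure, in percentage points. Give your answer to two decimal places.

Sharpe = (Rp − Rf) / σp = (21.80% − 2.09%) / 12.22% = 1.6129
M² = Rf + Sharpe × σm = 2.09% + 1.6129 × 20.74% = 35.5415%

35.54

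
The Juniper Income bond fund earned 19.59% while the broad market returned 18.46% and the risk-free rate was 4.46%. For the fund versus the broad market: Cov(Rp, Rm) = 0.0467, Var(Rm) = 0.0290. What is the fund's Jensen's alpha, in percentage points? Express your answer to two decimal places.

β = Cov / Var = 0.0467 / 0.0290 = 1.6103
E[R] = Rf + β(Rm − Rf) = 4.46% + 1.6103 × (18.46% − 4.46%) = 27.0042%
α = Rp − E[R] = 19.59% − 27.0042% = -7.4142

-7.41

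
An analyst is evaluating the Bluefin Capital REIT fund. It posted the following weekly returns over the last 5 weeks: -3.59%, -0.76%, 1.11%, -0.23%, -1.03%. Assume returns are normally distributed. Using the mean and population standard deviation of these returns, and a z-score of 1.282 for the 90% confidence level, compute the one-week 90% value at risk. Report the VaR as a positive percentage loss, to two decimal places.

Mean return r̄ = -4.500 / 5 = -0.9000%
Σ(r − r̄)² = 11.7616; population σ = √(11.7616/5) = 1.5337%
VaR = −(r̄ − z·σ) = −(-0.9000 − 1.282 × 1.5337) = −(-2.8662) = 2.8662%

2.87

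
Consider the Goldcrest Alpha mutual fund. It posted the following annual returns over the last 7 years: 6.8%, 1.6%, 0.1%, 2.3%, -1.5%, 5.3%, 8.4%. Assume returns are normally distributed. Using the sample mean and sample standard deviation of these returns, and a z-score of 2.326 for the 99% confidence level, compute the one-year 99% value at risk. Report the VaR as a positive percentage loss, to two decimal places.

5.18

μ = (6.8 + 1.6 + 0.1 + 2.3 − 1.5 + 5.3 + 8.4) / 7 = 23.00 / 7 = 3.2857%
Sample σ = √[Σ(r − μ)² / 6] = √[79.4286 / 6] = √13.2381 = 3.6384%
VaR = −(μ − z·σ) = −(3.2857 − 2.326 × 3.6384) = −(-5.1772) = 5.1772%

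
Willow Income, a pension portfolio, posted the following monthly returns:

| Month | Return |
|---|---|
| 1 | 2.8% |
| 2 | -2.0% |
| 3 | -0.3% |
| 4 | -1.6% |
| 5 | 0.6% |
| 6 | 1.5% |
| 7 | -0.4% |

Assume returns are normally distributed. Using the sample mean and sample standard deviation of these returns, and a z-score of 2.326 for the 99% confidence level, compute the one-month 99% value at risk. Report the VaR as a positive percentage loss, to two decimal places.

3.85

r̄ = (2.8 − 2 − 0.3 − 1.6 + 0.6 + 1.5 − 0.4) / 7 = 0.60 / 7 = 0.0857%
Σ(r − r̄)² = 17.2086; sample σ = √(17.2086/6) = 1.6935%
VaR = −(r̄ − z·σ) = −(0.0857 − 2.326 × 1.6935) = −(-3.8534) = 3.8534%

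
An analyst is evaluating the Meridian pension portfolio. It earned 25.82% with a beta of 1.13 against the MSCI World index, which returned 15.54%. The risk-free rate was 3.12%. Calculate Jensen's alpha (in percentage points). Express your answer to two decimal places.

8.67

CAPM expected return = Rf + β(Rm − Rf) = 3.12% + 1.13 × (15.54% − 3.12%) = 3.12 + 1.13 × 12.42 = 17.1546%
Jensen's α = Rp − E[R] = 25.82% − 17.1546% = 8.6654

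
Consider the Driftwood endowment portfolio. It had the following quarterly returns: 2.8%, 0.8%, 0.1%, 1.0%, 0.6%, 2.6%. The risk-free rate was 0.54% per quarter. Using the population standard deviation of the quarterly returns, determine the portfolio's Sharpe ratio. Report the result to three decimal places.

r̄ = (2.8 + 0.8 + 0.1 + 1 + 0.6 + 2.6) / 6 = 1.3167%
Σ(r − r̄)² = 6.2083; population σ = √(6.2083/6) = 1.0172%
Sharpe = (r̄ − rf) / σ = (1.3167 − 0.54) / 1.0172 = 0.7767 / 1.0172 = 0.7636

0.764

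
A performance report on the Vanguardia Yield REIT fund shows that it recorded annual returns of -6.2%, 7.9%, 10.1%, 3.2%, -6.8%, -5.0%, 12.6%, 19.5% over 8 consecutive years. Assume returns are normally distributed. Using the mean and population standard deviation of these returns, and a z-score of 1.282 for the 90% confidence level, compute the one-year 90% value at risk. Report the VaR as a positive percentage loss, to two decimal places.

7.30

r̄ = (-6.2 + 7.9 + 10.1 + 3.2 − 6.8 − 5 + 12.6 + 19.5) / 8 = 35.30 / 8 = 4.4125%
Population std dev = √[667.5888 / 8] = 9.1350%
VaR = −(r̄ − z·σ) = −(4.4125 − 1.282 × 9.1350) = −(-7.2986) = 7.2986%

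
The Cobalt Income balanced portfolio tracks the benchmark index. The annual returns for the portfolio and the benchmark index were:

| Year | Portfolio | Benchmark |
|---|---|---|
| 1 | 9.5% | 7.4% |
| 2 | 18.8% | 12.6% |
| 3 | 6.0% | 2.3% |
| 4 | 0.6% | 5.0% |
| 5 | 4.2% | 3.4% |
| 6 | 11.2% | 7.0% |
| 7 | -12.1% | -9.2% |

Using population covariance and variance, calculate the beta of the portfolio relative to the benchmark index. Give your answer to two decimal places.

r̄p = 5.4571%,  r̄m = 4.0714%
Cov = Σ(rp − r̄p)(rm − r̄m) / 7 = 53.2073
Var(rm) = Σ(rm − r̄m)² / 7 = 38.9963
β = Cov / Var = 53.2073 / 38.9963 = 1.3644

1.36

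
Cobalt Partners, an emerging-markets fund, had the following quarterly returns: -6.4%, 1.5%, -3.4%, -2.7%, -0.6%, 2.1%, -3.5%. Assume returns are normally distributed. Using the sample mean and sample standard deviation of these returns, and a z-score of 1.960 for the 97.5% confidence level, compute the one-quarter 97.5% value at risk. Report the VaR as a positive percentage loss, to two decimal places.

7.79

r̄ = (-6.4 + 1.5 − 3.4 − 2.7 − 0.6 + 2.1 − 3.5) / 7 = -13.00 / 7 = -1.8571%
Sample σ = √[Σ(r − r̄)² / 6] = √[54.9371 / 6] = √9.1562 = 3.0259%
VaR = −(r̄ − z·σ) = −(-1.8571 − 1.960 × 3.0259) = −(-7.7879) = 7.7879%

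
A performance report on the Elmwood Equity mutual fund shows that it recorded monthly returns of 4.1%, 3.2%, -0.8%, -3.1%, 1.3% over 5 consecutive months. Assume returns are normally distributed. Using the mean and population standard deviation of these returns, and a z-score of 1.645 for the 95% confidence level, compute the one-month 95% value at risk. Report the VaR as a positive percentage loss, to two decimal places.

Mean return r̄ = 4.70 / 5 = 0.9400%
Population std dev = √[34.5720 / 5] = 2.6295%
VaR = −(r̄ − z·σ) = −(0.9400 − 1.645 × 2.6295) = −(-3.3855) = 3.3855%

3.39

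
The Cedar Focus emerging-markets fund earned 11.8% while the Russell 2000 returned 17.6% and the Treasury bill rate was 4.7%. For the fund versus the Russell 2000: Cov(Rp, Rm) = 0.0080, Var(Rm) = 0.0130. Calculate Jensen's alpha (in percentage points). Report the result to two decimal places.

β = Cov / Var = 0.0080 / 0.0130 = 0.6154
E[R] = Rf + β(Rm − Rf) = 4.7% + 0.6154 × (17.6% − 4.7%) = 12.6387%
α = Rp − E[R] = 11.8% − 12.6387% = -0.8387

-0.84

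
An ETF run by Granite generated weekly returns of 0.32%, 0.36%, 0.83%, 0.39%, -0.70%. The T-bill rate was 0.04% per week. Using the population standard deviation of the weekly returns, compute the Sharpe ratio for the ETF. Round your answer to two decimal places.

r̄ = (0.32 + 0.36 + 0.83 + 0.39 − 0.7) / 5 = 0.2400%
Σ(r − r̄)² = (0.32 − 0.2400)² + (0.36 − 0.2400)² + (0.83 − 0.2400)² + … = 1.2750
σ = √[1.2750 / 5] = 0.5050%
Sharpe = (r̄ − rf) / σ = (0.2400 − 0.04) / 0.5050 = 0.2000 / 0.5050 = 0.3960

0.40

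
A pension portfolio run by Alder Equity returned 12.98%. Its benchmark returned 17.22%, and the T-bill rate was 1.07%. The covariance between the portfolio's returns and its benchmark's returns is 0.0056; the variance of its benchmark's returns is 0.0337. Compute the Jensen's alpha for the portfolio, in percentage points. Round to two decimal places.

β = Cov / Var = 0.0056 / 0.0337 = 0.1662
E[R] = Rf + β(Rm − Rf) = 1.07% + 0.1662 × (17.22% − 1.07%) = 3.7541%
α = Rp − E[R] = 12.98% − 3.7541% = 9.2259

9.23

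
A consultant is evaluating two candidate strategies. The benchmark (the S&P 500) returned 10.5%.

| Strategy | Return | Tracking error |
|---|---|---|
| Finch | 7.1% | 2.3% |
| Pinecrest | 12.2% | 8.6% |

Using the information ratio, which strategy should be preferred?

Finch: IR = (7.1% − 10.5%) / 2.3% = -1.478
Pinecrest: IR = (12.2% − 10.5%) / 8.6% = 0.198
Highest: Pinecrest (0.198).

Pinecrest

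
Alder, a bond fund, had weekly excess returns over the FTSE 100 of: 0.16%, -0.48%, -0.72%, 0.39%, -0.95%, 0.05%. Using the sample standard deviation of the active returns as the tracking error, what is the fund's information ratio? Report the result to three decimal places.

r̄ = (0.16 − 0.48 − 0.72 + 0.39 − 0.95 + 0.05) / 6 = -1.550 / 6 = -0.2583%
Sample std dev = √[1.4311 / 5] = 0.5350%
IR = r̄ / tracking error = -0.2583 / 0.5350 = -0.4828

-0.483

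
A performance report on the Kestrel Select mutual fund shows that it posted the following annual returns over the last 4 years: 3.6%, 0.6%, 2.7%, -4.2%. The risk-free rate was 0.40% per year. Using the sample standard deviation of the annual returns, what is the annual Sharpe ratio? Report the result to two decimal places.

r̄ = (3.6 + 0.6 + 2.7 − 4.2) / 4 = 2.70 / 4 = 0.6750%
Σ(r − r̄)² = 36.4275; sample σ = √(36.4275/3) = 3.4846%
Sharpe = (r̄ − rf) / σ = (0.6750 − 0.4) / 3.4846 = 0.2750 / 3.4846 = 0.0789

0.08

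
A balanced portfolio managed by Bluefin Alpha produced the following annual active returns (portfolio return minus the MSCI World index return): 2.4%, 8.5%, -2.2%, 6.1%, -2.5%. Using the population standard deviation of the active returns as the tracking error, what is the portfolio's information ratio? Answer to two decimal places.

μ = (2.4 + 8.5 − 2.2 + 6.1 − 2.5) / 5 = 12.30 / 5 = 2.4600%
Population std dev = √[96.0520 / 5] = 4.3830%
IR = μ / tracking error = 2.4600 / 4.3830 = 0.5613

0.56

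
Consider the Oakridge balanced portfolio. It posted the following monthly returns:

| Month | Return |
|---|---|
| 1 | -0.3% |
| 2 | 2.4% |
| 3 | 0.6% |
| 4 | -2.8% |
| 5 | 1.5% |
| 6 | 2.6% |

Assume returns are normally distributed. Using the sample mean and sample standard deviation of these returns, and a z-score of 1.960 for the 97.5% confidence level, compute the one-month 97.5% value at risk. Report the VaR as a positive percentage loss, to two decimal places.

r̄ = (-0.3 + 2.4 + 0.6 − 2.8 + 1.5 + 2.6) / 6 = 4.00 / 6 = 0.6667%
Sample σ = √[Σ(r − r̄)² / 5] = √[20.3933 / 5] = √4.0787 = 2.0196%
VaR = −(r̄ − z·σ) = −(0.6667 − 1.960 × 2.0196) = −(-3.2917) = 3.2917%

3.29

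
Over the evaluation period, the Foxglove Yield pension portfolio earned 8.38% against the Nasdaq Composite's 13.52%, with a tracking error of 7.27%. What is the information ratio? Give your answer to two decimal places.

-0.71

IR = (Rp − Rb) / TE = (8.38% − 13.52%) / 7.27% = -5.14% / 7.27% = -0.7070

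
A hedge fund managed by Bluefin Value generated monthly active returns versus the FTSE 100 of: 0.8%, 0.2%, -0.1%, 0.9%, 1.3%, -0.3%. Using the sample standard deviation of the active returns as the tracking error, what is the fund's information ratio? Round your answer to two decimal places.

0.74

Mean return r̄ = 2.80 / 6 = 0.4667%
Σ(r − r̄)² = (0.8 − 0.4667)² + (0.2 − 0.4667)² + … = 1.9733
σ = √[1.9733 / 5] = 0.6282%
IR = r̄ / tracking error = 0.4667 / 0.6282 = 0.7429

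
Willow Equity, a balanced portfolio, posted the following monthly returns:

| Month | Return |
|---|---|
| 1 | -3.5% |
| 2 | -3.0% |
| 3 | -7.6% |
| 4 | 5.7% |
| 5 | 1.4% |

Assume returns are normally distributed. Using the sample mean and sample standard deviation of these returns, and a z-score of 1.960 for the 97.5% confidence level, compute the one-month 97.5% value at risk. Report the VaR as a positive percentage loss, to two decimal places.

Mean return r̄ = -7.00 / 5 = -1.4000%
Sample σ = √[Σ(r − r̄)² / 4] = √[103.6600 / 4] = √25.9150 = 5.0907%
VaR = −(r̄ − z·σ) = −(-1.4000 − 1.960 × 5.0907) = −(-11.3778) = 11.3778%

11.38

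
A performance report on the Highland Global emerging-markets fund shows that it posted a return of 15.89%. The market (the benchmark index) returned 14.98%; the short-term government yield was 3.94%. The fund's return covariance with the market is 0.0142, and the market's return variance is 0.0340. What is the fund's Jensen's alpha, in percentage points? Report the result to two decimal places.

β = Cov / Var = 0.0142 / 0.0340 = 0.4176
E[R] = Rf + β(Rm − Rf) = 3.94% + 0.4176 × (14.98% − 3.94%) = 8.5503%
α = Rp − E[R] = 15.89% − 8.5503% = 7.3397

7.34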